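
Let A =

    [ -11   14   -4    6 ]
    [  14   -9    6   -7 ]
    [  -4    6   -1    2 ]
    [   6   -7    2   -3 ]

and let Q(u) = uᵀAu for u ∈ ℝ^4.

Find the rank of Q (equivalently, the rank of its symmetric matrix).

4

Congruent diagonalization of A (simultaneous row and column reduction) yields pivots -11, 97/11, 35/97, 2/35.
Counting signs: 3 positive, 1 negative.
The rank is the number of nonzero pivots: 4.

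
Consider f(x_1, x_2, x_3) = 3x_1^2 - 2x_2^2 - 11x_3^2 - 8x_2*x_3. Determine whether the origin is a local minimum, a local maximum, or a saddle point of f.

The Hessian at the origin is H = [[6, 0, 0], [0, -4, -8], [0, -8, -22]].
An LDLᵀ factorisation of H has diagonal entries 6, -4, -6.
Counting signs: 1 positive, 2 negative.
H is indefinite, so the origin is a saddle point.

saddle point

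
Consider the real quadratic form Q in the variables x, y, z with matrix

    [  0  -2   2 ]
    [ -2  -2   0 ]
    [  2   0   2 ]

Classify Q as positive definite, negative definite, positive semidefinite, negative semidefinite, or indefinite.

A is congruent to a diagonal matrix with 1 positive, 1 negative and 1 zero entries, so Q is indefinite.

indefinite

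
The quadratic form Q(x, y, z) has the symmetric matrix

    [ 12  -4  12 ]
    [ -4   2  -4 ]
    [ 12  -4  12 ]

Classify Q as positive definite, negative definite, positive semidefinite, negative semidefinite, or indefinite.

positive semidefinite

Row-reducing A symmetrically gives the diagonal entries 12, 2/3, 0.
That gives 2 positive, 1 zero pivots.
Hence Q is positive semidefinite.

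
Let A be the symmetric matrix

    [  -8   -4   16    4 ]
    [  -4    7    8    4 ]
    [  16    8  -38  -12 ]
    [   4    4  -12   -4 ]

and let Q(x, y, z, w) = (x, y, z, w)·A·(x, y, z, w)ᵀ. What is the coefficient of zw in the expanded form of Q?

The coefficient of zw is A[3,4] + A[4,3] = 2·(-12) = -24.

-24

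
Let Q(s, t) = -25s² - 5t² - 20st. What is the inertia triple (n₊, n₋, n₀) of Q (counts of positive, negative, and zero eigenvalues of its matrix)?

The symmetric matrix is A = [[-25, -10], [-10, -5]].
Applying the same elementary operations to the rows and columns of A produces a congruent diagonal matrix with entries -25, -1.
That gives 2 negative pivots.

(0, 2, 0)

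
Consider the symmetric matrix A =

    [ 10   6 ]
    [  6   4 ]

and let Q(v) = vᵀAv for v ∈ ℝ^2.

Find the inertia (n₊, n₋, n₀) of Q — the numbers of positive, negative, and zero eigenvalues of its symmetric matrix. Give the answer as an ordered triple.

(2, 0, 0)

Applying the same elementary operations to the rows and columns of A produces a congruent diagonal matrix with entries 10, 2/5.
Counting signs: 2 positive.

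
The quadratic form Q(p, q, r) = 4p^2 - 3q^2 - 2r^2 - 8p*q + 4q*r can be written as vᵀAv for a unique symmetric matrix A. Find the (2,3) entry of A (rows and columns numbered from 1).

2

The coefficient of q·r in Q is 4. For a symmetric A this equals A[2,3] + A[3,2] = 2·A[2,3].
So A[2,3] = 4/2 = 2.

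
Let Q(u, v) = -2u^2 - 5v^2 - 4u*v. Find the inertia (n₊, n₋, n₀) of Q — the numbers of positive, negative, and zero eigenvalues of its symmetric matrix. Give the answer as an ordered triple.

The symmetric matrix is A = [[-2, -2], [-2, -5]].
Congruent diagonalization of A (simultaneous row and column reduction) yields pivots -2, -3.
That gives 2 negative pivots.

(0, 2, 0)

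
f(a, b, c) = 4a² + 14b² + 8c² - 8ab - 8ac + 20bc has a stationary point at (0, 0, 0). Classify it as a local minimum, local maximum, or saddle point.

The Hessian at the origin is H = [[8, -8, -8], [-8, 28, 20], [-8, 20, 16]].
An LDLᵀ factorisation of H has diagonal entries 8, 20, 4/5.
So there are 3 positive pivots.
H is positive definite, so the origin is a strict local minimum.

local minimum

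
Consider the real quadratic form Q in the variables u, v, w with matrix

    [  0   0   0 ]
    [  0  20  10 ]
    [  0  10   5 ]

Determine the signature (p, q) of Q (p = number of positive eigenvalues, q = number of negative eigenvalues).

Row-reducing A symmetrically gives the diagonal entries 0, 20, 0.
Counting signs: 1 positive, 2 zero.

(1, 0)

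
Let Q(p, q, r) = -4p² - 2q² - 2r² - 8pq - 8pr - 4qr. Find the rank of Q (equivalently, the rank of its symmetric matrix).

2

The associated matrix is A = [[-4, -4, -4], [-4, -2, -2], [-4, -2, -2]].
Applying the same elementary operations to the rows and columns of A produces a congruent diagonal matrix with entries -4, 2, 0.
Counting signs: 1 positive, 1 negative, 1 zero.
The rank is the number of nonzero pivots: 2.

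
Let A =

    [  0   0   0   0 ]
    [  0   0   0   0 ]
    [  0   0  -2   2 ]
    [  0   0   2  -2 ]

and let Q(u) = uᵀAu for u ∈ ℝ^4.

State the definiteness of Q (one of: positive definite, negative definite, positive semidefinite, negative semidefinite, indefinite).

Applying the same elementary operations to the rows and columns of A produces a congruent diagonal matrix with entries 0, 0, -2, 0.
Counting signs: 1 negative, 3 zero.
Hence Q is negative semidefinite.

negative semidefinite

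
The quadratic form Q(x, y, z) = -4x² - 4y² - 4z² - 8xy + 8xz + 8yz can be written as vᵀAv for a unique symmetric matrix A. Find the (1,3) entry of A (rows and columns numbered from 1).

The coefficient of x·z in Q is 8. For a symmetric A this equals A[1,3] + A[3,1] = 2·A[1,3].
So A[1,3] = 8/2 = 4.

4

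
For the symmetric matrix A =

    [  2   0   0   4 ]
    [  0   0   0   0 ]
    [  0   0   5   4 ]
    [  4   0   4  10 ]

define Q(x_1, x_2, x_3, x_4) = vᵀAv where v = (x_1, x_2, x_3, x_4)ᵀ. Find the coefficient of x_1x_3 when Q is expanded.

0

The coefficient of x_1x_3 is A[1,3] + A[3,1] = 2·0 = 0.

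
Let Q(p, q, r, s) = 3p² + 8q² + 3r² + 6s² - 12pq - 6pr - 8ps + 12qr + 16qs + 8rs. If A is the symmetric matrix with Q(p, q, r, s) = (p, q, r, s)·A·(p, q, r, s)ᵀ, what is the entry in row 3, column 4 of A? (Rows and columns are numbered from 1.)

4

The coefficient of r·s in Q is 8. For a symmetric A this equals A[3,4] + A[4,3] = 2·A[3,4].
So A[3,4] = 8/2 = 4.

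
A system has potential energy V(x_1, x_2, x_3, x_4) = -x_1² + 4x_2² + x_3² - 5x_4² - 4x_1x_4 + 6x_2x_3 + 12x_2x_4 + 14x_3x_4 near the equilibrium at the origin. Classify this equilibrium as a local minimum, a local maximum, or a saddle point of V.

The Hessian at the origin is H = [[-2, 0, 0, -4], [0, 8, 6, 12], [0, 6, 2, 14], [-4, 12, 14, -10]].
Row-reducing H symmetrically gives the diagonal entries -2, 8, -5/2, -10.
Counting signs: 1 positive, 3 negative.
H is indefinite, so the origin is a saddle point.

saddle point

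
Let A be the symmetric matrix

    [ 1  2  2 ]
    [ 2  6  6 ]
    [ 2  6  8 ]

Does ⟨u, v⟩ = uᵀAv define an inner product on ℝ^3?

Leading principal minors: Δ_1 = 1, Δ_2 = 2, Δ_3 = 4.
All leading principal minors are positive, so by Sylvester's criterion Q is positive definite.
⟨·,·⟩ is an inner product exactly when A is positive definite.

yes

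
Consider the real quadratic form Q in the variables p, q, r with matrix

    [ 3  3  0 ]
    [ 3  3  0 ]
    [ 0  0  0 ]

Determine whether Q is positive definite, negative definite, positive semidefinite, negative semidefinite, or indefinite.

positive semidefinite

Congruent diagonalization of A (simultaneous row and column reduction) yields pivots 3, 0, 0.
That gives 1 positive, 2 zero pivots.
Hence Q is positive semidefinite.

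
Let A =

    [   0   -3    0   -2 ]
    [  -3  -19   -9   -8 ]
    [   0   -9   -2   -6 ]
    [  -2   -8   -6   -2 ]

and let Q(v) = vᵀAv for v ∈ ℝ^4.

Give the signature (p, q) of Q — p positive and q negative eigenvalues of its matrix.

(2, 2)

By Sylvester's law of inertia any congruent diagonalization of A has 2 positive, 2 negative and 0 zero entries.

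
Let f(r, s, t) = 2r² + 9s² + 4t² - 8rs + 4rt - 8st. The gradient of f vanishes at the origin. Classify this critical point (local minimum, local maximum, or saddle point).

The Hessian at the origin is H = [[4, -8, 4], [-8, 18, -8], [4, -8, 8]].
Symmetric row and column elimination reduces H to a congruent diagonal form with pivots 4, 2, 4.
That gives 3 positive pivots.
H is positive definite, so the origin is a strict local minimum.

local minimum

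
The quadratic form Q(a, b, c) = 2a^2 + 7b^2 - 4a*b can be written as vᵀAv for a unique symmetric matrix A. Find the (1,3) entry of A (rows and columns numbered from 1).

0

The coefficient of a·c in Q is 0. For a symmetric A this equals A[1,3] + A[3,1] = 2·A[1,3].
So A[1,3] = 0/2 = 0.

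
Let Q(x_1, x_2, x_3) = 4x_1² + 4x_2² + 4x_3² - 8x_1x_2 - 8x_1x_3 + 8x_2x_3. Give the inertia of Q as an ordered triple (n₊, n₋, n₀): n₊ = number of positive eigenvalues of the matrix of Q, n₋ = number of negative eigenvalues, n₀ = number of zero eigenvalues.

(1, 0, 2)

The symmetric matrix is A = [[4, -4, -4], [-4, 4, 4], [-4, 4, 4]].
Congruent diagonalization of A (simultaneous row and column reduction) yields pivots 4, 0, 0.
That gives 1 positive, 2 zero pivots.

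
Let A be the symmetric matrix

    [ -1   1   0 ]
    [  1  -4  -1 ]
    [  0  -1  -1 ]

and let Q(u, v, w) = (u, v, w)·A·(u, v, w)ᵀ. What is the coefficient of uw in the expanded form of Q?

The coefficient of uw is A[1,3] + A[3,1] = 2·0 = 0.

0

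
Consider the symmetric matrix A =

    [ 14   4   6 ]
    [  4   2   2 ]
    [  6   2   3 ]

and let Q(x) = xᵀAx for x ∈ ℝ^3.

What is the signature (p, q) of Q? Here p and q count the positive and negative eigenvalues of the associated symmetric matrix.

Row-reducing A symmetrically gives the diagonal entries 14, 6/7, 1/3.
Counting signs: 3 positive.

(3, 0)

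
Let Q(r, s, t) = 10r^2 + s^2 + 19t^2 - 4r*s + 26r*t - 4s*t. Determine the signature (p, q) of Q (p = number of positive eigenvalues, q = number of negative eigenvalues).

(3, 0)

The symmetric matrix is A = [[10, -2, 13], [-2, 1, -2], [13, -2, 19]].
Congruent diagonalization of A (simultaneous row and column reduction) yields pivots 10, 3/5, 3/2.
So there are 3 positive pivots.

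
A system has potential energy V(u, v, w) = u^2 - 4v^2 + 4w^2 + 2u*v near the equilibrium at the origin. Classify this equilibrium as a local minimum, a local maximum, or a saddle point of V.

The Hessian at the origin is H = [[2, 2, 0], [2, -8, 0], [0, 0, 8]].
Congruent diagonalization of H (simultaneous row and column reduction) yields pivots 2, -10, 8.
That gives 2 positive, 1 negative pivots.
H is indefinite, so the origin is a saddle point.

saddle point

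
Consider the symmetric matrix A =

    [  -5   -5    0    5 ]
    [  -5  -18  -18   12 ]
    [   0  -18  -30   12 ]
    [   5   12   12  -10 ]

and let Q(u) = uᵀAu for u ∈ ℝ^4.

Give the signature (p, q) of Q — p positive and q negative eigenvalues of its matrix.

(0, 4)

An LDLᵀ factorisation of A has diagonal entries -5, -13, -66/13, -2/11.
So there are 4 negative pivots.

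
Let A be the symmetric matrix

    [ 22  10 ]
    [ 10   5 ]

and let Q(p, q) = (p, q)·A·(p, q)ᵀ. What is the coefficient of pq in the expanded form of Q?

20

The coefficient of pq is A[1,2] + A[2,1] = 2·10 = 20.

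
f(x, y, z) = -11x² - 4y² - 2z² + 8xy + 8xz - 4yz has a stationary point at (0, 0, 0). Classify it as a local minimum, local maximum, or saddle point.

local maximum

The Hessian at the origin is H = [[-22, 8, 8], [8, -8, -4], [8, -4, -4]].
Row-reducing H symmetrically gives the diagonal entries -22, -56/11, -6/7.
So there are 3 negative pivots.
H is negative definite, so the origin is a strict local maximum.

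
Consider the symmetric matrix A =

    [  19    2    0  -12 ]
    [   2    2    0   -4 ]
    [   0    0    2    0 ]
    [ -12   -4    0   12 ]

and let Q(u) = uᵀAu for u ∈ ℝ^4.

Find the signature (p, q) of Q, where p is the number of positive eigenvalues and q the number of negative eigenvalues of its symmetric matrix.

(4, 0)

Applying the same elementary operations to the rows and columns of A produces a congruent diagonal matrix with entries 19, 34/19, 2, 4/17.
That gives 4 positive pivots.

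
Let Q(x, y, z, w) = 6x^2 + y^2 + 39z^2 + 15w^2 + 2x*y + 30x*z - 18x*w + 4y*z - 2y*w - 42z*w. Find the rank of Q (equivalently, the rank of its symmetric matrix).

Write A = [[6, 1, 15, -9], [1, 1, 2, -1], [15, 2, 39, -21], [-9, -1, -21, 15]].
Symmetric row and column elimination reduces A to a congruent diagonal form with pivots 6, 5/6, 6/5, -3/2.
Counting signs: 3 positive, 1 negative.
The rank is the number of nonzero pivots: 4.

4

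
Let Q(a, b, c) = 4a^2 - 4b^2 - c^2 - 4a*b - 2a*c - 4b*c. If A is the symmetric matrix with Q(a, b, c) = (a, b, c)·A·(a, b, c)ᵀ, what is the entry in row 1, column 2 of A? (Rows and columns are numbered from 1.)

The coefficient of a·b in Q is -4. For a symmetric A this equals A[1,2] + A[2,1] = 2·A[1,2].
So A[1,2] = -4/2 = -2.

-2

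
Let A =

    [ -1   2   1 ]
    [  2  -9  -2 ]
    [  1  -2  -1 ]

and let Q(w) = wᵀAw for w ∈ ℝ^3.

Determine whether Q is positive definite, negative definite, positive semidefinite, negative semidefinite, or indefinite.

negative semidefinite

Symmetric row and column elimination reduces A to a congruent diagonal form with pivots -1, -5, 0.
That gives 2 negative, 1 zero pivots.
Hence Q is negative semidefinite.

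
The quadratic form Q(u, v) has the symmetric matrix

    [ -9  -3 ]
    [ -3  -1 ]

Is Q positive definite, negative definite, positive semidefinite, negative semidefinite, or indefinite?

negative semidefinite

For the 2×2 matrix [[-9, -3], [-3, -1]]: det = -9·-1 − (-3)² = 0, trace = -10.
det = 0 so one eigenvalue is zero; the form is semidefinite with the sign of the trace.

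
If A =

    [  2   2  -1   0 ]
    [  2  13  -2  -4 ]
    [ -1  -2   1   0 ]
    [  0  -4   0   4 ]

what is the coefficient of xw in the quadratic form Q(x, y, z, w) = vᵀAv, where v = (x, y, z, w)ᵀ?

0

The coefficient of xw is A[1,4] + A[4,1] = 2·0 = 0.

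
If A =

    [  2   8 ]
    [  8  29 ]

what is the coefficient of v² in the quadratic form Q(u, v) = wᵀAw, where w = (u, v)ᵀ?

The coefficient of v² is the diagonal entry A[2,2] = 29.

29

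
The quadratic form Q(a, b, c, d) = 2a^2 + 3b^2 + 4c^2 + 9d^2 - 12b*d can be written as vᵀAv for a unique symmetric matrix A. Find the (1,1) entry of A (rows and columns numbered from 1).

2

The coefficient of a^2 in Q is 2, and that is exactly A[1,1].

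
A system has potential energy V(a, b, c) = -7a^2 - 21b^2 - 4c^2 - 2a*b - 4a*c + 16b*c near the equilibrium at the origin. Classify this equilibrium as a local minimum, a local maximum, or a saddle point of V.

local maximum

The Hessian at the origin is H = [[-14, -2, -4], [-2, -42, 16], [-4, 16, -8]].
Symmetric row and column elimination reduces H to a congruent diagonal form with pivots -14, -292/7, -20/73.
That gives 3 negative pivots.
H is negative definite, so the origin is a strict local maximum.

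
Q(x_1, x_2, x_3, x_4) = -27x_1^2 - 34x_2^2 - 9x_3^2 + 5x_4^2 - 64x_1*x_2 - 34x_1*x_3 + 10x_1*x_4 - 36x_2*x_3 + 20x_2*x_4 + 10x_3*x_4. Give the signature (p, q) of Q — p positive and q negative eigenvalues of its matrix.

(3, 1)

The associated matrix is A = [[-27, -32, -17, 5], [-32, -34, -18, 10], [-17, -18, -9, 5], [5, 10, 5, 5]].
Symmetric row and column elimination reduces A to a congruent diagonal form with pivots -27, 106/27, 28/53, 10/7.
So there are 3 positive, 1 negative pivots.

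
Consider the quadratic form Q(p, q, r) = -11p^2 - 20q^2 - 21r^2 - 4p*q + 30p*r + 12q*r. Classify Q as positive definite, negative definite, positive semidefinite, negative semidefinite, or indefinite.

negative semidefinite

The associated matrix is A = [[-11, -2, 15], [-2, -20, 6], [15, 6, -21]].
Row-reducing A symmetrically gives the diagonal entries -11, -216/11, 0.
Counting signs: 2 negative, 1 zero.
Hence Q is negative semidefinite.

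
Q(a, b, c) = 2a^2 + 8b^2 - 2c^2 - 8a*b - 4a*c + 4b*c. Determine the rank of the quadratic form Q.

The symmetric matrix is A = [[2, -4, -2], [-4, 8, 2], [-2, 2, -2]].
Row reduction of A gives 3 nonzero rows, so rank A = 3.

3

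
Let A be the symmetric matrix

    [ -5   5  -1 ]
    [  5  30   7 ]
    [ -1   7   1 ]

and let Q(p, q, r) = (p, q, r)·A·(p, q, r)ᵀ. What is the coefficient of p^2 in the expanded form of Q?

-5

The coefficient of p^2 is the diagonal entry A[1,1] = -5.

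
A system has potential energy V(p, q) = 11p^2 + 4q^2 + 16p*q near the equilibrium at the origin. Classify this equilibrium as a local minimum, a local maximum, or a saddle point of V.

The Hessian at the origin is H = [[22, 16], [16, 8]].
det H = 22·8 − (16)² = -80 < 0, so H is indefinite.
Therefore the origin is a saddle point.

saddle point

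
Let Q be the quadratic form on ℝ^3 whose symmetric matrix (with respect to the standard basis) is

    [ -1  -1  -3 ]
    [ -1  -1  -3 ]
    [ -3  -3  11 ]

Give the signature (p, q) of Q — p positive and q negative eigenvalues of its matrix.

Applying the same elementary operations to the rows and columns of A produces a congruent diagonal matrix with entries -1, 0, 20.
So there are 1 positive, 1 negative, 1 zero pivots.

(1, 1)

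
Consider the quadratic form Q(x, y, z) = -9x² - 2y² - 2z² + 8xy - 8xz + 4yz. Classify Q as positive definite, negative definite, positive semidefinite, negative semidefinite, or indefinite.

negative semidefinite

The associated matrix is A = [[-9, 4, -4], [4, -2, 2], [-4, 2, -2]].
Row-reducing A symmetrically gives the diagonal entries -9, -2/9, 0.
That gives 2 negative, 1 zero pivots.
Hence Q is negative semidefinite.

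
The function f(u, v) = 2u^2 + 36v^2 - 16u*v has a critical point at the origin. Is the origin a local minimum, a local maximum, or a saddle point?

The Hessian at the origin is H = [[4, -16], [-16, 72]].
det H = 4·72 − (-16)² = 32 > 0 and H[1,1] = 4 > 0, so H is positive definite.
Therefore the origin is a local minimum.

local minimum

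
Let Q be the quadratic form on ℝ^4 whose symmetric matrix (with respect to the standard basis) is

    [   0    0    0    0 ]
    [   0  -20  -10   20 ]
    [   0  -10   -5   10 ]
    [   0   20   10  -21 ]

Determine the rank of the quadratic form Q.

2

Symmetric row and column elimination reduces A to a congruent diagonal form with pivots 0, -20, 0, -1.
That gives 2 negative, 2 zero pivots.
The rank is the number of nonzero pivots: 2.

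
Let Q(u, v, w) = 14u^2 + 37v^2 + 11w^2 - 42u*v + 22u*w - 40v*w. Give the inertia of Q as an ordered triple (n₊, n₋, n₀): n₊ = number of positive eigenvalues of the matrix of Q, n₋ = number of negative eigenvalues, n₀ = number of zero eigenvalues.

Write A = [[14, -21, 11], [-21, 37, -20], [11, -20, 11]].
Congruent diagonalization of A (simultaneous row and column reduction) yields pivots 14, 11/2, 10/77.
That gives 3 positive pivots.

(3, 0, 0)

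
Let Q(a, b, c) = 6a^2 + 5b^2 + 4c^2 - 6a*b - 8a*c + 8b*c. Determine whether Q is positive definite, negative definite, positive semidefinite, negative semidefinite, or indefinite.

Write A = [[6, -3, -4], [-3, 5, 4], [-4, 4, 4]].
Symmetric row and column elimination reduces A to a congruent diagonal form with pivots 6, 7/2, 4/21.
That gives 3 positive pivots.
Hence Q is positive definite.

positive definite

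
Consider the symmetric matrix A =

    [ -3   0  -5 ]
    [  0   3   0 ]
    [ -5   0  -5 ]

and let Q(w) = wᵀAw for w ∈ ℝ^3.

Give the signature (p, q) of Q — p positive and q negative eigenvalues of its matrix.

Applying the same elementary operations to the rows and columns of A produces a congruent diagonal matrix with entries -3, 3, 10/3.
So there are 2 positive, 1 negative pivots.

(2, 1)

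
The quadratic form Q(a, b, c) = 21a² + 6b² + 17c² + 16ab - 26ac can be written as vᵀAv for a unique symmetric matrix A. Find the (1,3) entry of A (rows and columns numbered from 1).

-13

The coefficient of a·c in Q is -26. For a symmetric A this equals A[1,3] + A[3,1] = 2·A[1,3].
So A[1,3] = -26/2 = -13.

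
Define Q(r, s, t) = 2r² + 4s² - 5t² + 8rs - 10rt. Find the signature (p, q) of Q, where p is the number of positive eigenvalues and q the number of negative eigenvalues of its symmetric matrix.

Write A = [[2, 4, -5], [4, 4, 0], [-5, 0, -5]].
Applying the same elementary operations to the rows and columns of A produces a congruent diagonal matrix with entries 2, -4, 15/2.
Counting signs: 2 positive, 1 negative.

(2, 1)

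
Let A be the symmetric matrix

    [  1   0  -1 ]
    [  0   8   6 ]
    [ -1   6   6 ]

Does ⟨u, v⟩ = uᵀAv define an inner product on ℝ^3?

yes

Congruent diagonalization of A (simultaneous row and column reduction) yields pivots 1, 8, 1/2.
So there are 3 positive pivots.
Hence Q is positive definite.
⟨·,·⟩ is an inner product exactly when A is positive definite.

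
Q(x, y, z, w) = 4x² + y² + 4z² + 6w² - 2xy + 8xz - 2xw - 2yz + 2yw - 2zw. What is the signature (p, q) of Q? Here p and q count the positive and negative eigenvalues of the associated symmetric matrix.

The associated matrix is A = [[4, -1, 4, -1], [-1, 1, -1, 1], [4, -1, 4, -1], [-1, 1, -1, 6]].
Applying the same elementary operations to the rows and columns of A produces a congruent diagonal matrix with entries 4, 3/4, 0, 5.
That gives 3 positive, 1 zero pivots.

(3, 0)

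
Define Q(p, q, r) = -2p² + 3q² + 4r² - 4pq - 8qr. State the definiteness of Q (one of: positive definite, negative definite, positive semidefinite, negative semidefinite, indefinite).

The symmetric matrix is A = [[-2, -2, 0], [-2, 3, -4], [0, -4, 4]].
Applying the same elementary operations to the rows and columns of A produces a congruent diagonal matrix with entries -2, 5, 4/5.
That gives 2 positive, 1 negative pivots.
Hence Q is indefinite.

indefinite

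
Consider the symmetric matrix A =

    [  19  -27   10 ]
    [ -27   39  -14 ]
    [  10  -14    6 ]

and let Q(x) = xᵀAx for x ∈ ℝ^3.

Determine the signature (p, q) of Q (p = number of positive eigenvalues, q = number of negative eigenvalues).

(3, 0)

An LDLᵀ factorisation of A has diagonal entries 19, 12/19, 2/3.
Counting signs: 3 positive.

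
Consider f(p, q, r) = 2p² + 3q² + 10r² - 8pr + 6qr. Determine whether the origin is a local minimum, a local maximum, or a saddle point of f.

saddle point

The Hessian at the origin is H = [[4, 0, -8], [0, 6, 6], [-8, 6, 20]].
Congruent diagonalization of H (simultaneous row and column reduction) yields pivots 4, 6, -2.
Counting signs: 2 positive, 1 negative.
H is indefinite, so the origin is a saddle point.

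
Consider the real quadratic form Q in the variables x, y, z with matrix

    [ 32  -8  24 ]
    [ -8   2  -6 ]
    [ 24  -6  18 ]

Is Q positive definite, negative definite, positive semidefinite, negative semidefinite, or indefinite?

positive semidefinite

Symmetric row and column elimination reduces A to a congruent diagonal form with pivots 32, 0, 0.
That gives 1 positive, 2 zero pivots.
Hence Q is positive semidefinite.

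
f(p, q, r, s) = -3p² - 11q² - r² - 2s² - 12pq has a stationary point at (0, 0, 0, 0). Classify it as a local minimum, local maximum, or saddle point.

saddle point

The Hessian at the origin is H = [[-6, -12, 0, 0], [-12, -22, 0, 0], [0, 0, -2, 0], [0, 0, 0, -4]].
Applying the same elementary operations to the rows and columns of H produces a congruent diagonal matrix with entries -6, 2, -2, -4.
Counting signs: 1 positive, 3 negative.
H is indefinite, so the origin is a saddle point.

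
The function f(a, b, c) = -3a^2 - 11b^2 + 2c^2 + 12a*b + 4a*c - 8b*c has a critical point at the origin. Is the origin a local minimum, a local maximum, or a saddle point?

The Hessian at the origin is H = [[-6, 12, 4], [12, -22, -8], [4, -8, 4]].
Applying the same elementary operations to the rows and columns of H produces a congruent diagonal matrix with entries -6, 2, 20/3.
So there are 2 positive, 1 negative pivots.
H is indefinite, so the origin is a saddle point.

saddle point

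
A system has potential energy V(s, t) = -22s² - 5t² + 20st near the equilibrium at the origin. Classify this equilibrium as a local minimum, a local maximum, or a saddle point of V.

local maximum

The Hessian at the origin is H = [[-44, 20], [20, -10]].
det H = -44·-10 − (20)² = 40 > 0 and H[1,1] = -44 < 0, so H is negative definite.
Therefore the origin is a local maximum.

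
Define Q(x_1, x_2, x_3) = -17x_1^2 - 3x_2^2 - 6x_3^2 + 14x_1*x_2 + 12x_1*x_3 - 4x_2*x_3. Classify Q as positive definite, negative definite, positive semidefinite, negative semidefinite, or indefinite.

negative definite

The symmetric matrix of Q is A = [[-17, 7, 6], [7, -3, -2], [6, -2, -6]].
Leading principal minors: Δ_1 = -17, Δ_2 = 2, Δ_3 = -4.
The signs alternate starting with Δ_1 < 0, so by Sylvester's criterion Q is negative definite.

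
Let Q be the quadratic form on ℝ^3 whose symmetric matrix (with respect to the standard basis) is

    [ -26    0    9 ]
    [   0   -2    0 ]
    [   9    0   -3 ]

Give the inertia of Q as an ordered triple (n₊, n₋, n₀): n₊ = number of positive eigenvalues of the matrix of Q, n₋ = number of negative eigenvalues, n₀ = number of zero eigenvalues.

(1, 2, 0)

An LDLᵀ factorisation of A has diagonal entries -26, -2, 3/26.
So there are 1 positive, 2 negative pivots.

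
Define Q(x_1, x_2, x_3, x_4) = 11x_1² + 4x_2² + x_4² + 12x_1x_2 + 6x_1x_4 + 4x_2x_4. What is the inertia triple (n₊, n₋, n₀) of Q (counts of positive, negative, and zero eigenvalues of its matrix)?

The symmetric matrix is A = [[11, 6, 0, 3], [6, 4, 0, 2], [0, 0, 0, 0], [3, 2, 0, 1]].
Row-reducing A symmetrically gives the diagonal entries 11, 8/11, 0, 0.
Counting signs: 2 positive, 2 zero.

(2, 0, 2)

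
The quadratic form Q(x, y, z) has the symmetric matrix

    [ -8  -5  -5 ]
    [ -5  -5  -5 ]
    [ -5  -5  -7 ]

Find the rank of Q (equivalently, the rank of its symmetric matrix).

Congruent diagonalization of A (simultaneous row and column reduction) yields pivots -8, -15/8, -2.
That gives 3 negative pivots.
The rank is the number of nonzero pivots: 3.

3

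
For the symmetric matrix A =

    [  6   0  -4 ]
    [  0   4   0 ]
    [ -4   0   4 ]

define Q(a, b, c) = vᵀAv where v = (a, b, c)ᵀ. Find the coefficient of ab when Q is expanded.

0

The coefficient of ab is A[1,2] + A[2,1] = 2·0 = 0.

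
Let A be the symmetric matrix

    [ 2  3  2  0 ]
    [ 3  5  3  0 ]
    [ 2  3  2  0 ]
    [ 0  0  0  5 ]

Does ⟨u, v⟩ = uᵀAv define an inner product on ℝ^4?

Symmetric row and column elimination reduces A to a congruent diagonal form with pivots 2, 1/2, 0, 5.
That gives 3 positive, 1 zero pivots.
Hence Q is positive semidefinite.
⟨·,·⟩ is an inner product exactly when A is positive definite.

no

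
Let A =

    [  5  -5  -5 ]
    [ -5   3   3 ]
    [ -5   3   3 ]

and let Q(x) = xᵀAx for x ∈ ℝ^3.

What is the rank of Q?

Symmetric row and column elimination reduces A to a congruent diagonal form with pivots 5, -2, 0.
That gives 1 positive, 1 negative, 1 zero pivots.
The rank is the number of nonzero pivots: 2.

2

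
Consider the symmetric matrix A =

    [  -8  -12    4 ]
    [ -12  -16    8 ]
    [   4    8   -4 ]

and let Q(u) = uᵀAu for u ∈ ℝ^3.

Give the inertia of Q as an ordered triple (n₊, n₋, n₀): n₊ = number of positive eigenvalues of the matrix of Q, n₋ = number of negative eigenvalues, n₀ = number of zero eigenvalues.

An LDLᵀ factorisation of A has diagonal entries -8, 2, -4.
Counting signs: 1 positive, 2 negative.

(1, 2, 0)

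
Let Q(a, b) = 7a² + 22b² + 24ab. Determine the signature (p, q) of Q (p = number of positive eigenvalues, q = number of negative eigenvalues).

(2, 0)

The symmetric matrix is A = [[7, 12], [12, 22]].
Applying the same elementary operations to the rows and columns of A produces a congruent diagonal matrix with entries 7, 10/7.
So there are 2 positive pivots.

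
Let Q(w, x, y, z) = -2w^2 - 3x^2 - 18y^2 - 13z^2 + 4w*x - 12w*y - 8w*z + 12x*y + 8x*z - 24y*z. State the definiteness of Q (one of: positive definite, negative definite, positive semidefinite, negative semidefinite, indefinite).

Write A = [[-2, 2, -6, -4], [2, -3, 6, 4], [-6, 6, -18, -12], [-4, 4, -12, -13]].
Applying the same elementary operations to the rows and columns of A produces a congruent diagonal matrix with entries -2, -1, 0, -5.
That gives 3 negative, 1 zero pivots.
Hence Q is negative semidefinite.

negative semidefinite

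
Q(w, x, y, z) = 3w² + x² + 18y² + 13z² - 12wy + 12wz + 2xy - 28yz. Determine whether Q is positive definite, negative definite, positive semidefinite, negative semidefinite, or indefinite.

positive definite

The symmetric matrix of Q is A = [[3, 0, -6, 6], [0, 1, 1, 0], [-6, 1, 18, -14], [6, 0, -14, 13]].
Leading principal minors: Δ_1 = 3, Δ_2 = 3, Δ_3 = 15, Δ_4 = 3.
All leading principal minors are positive, so by Sylvester's criterion Q is positive definite.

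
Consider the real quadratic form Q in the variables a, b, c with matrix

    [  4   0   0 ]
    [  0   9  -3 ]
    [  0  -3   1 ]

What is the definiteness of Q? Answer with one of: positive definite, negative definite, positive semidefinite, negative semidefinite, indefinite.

positive semidefinite

Applying the same elementary operations to the rows and columns of A produces a congruent diagonal matrix with entries 4, 9, 0.
That gives 2 positive, 1 zero pivots.
Hence Q is positive semidefinite.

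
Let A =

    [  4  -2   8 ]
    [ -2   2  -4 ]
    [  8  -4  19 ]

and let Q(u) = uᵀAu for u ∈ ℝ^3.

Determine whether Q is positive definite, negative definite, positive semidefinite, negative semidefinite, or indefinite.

positive definite

Leading principal minors: Δ_1 = 4, Δ_2 = 4, Δ_3 = 12.
All leading principal minors are positive, so by Sylvester's criterion Q is positive definite.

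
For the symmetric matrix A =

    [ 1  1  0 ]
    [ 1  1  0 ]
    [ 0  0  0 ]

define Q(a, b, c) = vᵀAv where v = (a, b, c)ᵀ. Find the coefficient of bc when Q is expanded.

The coefficient of bc is A[2,3] + A[3,2] = 2·0 = 0.

0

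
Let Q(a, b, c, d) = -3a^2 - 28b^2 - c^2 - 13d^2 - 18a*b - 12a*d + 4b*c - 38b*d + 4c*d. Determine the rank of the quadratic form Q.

3

The symmetric matrix is A = [[-3, -9, 0, -6], [-9, -28, 2, -19], [0, 2, -1, 2], [-6, -19, 2, -13]].
Row-reducing A symmetrically gives the diagonal entries -3, -1, 3, 0.
Counting signs: 1 positive, 2 negative, 1 zero.
The rank is the number of nonzero pivots: 3.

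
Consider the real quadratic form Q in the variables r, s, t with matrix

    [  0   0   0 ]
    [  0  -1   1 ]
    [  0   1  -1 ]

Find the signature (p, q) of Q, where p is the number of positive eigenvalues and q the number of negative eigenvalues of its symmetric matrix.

(0, 1)

Row-reducing A symmetrically gives the diagonal entries 0, -1, 0.
Counting signs: 1 negative, 2 zero.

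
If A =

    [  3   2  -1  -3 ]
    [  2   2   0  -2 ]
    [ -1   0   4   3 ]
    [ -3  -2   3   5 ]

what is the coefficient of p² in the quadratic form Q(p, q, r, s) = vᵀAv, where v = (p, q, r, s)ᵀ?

3

The coefficient of p² is the diagonal entry A[1,1] = 3.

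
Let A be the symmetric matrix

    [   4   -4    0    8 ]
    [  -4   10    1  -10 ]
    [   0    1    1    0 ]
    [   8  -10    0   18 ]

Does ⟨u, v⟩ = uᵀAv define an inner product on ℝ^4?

yes

Leading principal minors: Δ_1 = 4, Δ_2 = 24, Δ_3 = 20, Δ_4 = 24.
All leading principal minors are positive, so by Sylvester's criterion Q is positive definite.
⟨·,·⟩ is an inner product exactly when A is positive definite.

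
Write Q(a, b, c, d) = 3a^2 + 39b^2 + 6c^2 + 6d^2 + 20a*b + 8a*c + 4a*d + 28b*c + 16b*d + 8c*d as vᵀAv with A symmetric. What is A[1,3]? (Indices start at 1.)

4

The coefficient of a·c in Q is 8. For a symmetric A this equals A[1,3] + A[3,1] = 2·A[1,3].
So A[1,3] = 8/2 = 4.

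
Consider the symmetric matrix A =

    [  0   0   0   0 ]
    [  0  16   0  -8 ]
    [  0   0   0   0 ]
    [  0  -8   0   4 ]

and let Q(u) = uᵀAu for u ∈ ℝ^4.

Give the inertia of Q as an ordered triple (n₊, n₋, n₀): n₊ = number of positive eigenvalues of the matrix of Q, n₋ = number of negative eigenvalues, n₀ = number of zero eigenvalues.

Symmetric row and column elimination reduces A to a congruent diagonal form with pivots 0, 16, 0, 0.
That gives 1 positive, 3 zero pivots.

(1, 0, 3)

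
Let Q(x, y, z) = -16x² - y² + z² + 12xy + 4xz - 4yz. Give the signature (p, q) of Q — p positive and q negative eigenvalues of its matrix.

The associated matrix is A = [[-16, 6, 2], [6, -1, -2], [2, -2, 1]].
Applying the same elementary operations to the rows and columns of A produces a congruent diagonal matrix with entries -16, 5/4, 0.
Counting signs: 1 positive, 1 negative, 1 zero.

(1, 1)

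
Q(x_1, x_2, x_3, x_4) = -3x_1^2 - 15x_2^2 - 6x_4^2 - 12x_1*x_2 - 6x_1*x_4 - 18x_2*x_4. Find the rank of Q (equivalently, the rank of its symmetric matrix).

2

The associated matrix is A = [[-3, -6, 0, -3], [-6, -15, 0, -9], [0, 0, 0, 0], [-3, -9, 0, -6]].
Symmetric row and column elimination reduces A to a congruent diagonal form with pivots -3, -3, 0, 0.
That gives 2 negative, 2 zero pivots.
The rank is the number of nonzero pivots: 2.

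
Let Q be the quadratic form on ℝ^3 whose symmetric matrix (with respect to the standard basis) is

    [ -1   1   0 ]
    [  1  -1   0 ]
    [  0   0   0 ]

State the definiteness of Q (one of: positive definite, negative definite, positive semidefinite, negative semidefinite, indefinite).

Applying the same elementary operations to the rows and columns of A produces a congruent diagonal matrix with entries -1, 0, 0.
Counting signs: 1 negative, 2 zero.
Hence Q is negative semidefinite.

negative semidefinite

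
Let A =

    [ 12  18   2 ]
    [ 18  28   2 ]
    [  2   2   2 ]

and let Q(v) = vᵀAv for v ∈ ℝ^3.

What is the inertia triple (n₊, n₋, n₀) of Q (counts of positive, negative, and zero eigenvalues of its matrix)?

Row-reducing A symmetrically gives the diagonal entries 12, 1, 2/3.
Counting signs: 3 positive.

(3, 0, 0)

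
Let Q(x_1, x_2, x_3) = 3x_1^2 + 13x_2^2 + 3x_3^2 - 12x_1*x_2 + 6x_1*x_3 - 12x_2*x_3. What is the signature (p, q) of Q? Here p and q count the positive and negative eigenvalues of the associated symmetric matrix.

The symmetric matrix is A = [[3, -6, 3], [-6, 13, -6], [3, -6, 3]].
Symmetric row and column elimination reduces A to a congruent diagonal form with pivots 3, 1, 0.
So there are 2 positive, 1 zero pivots.

(2, 0)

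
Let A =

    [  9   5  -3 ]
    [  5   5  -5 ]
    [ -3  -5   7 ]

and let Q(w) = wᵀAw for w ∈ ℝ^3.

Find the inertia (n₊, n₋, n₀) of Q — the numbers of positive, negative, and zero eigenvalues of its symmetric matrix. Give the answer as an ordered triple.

Congruent diagonalization of A (simultaneous row and column reduction) yields pivots 9, 20/9, 1.
So there are 3 positive pivots.

(3, 0, 0)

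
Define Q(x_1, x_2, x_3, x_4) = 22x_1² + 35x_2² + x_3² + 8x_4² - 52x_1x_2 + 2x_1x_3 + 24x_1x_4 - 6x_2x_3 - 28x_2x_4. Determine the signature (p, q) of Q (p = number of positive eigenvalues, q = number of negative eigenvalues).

The symmetric matrix is A = [[22, -26, 1, 12], [-26, 35, -3, -14], [1, -3, 1, 0], [12, -14, 0, 8]].
An LDLᵀ factorisation of A has diagonal entries 22, 47/11, 17/94, 4/17.
So there are 4 positive pivots.

(4, 0)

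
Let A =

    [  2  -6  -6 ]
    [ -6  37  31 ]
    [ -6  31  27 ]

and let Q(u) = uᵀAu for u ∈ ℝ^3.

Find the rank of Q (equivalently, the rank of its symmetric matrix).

3

Applying the same elementary operations to the rows and columns of A produces a congruent diagonal matrix with entries 2, 19, 2/19.
So there are 3 positive pivots.
The rank is the number of nonzero pivots: 3.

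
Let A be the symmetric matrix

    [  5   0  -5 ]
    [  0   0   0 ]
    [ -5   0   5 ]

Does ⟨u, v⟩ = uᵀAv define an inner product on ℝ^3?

no

Symmetric row and column elimination reduces A to a congruent diagonal form with pivots 5, 0, 0.
Counting signs: 1 positive, 2 zero.
Hence Q is positive semidefinite.
⟨·,·⟩ is an inner product exactly when A is positive definite.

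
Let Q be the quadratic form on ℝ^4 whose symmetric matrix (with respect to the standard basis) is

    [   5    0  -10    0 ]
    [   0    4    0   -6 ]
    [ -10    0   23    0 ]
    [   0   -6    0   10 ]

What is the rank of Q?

4

An LDLᵀ factorisation of A has diagonal entries 5, 4, 3, 1.
So there are 4 positive pivots.
The rank is the number of nonzero pivots: 4.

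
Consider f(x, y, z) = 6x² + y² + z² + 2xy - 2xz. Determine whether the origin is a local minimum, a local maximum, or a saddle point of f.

The Hessian at the origin is H = [[12, 2, -2], [2, 2, 0], [-2, 0, 2]].
Row-reducing H symmetrically gives the diagonal entries 12, 5/3, 8/5.
Counting signs: 3 positive.
H is positive definite, so the origin is a strict local minimum.

local minimum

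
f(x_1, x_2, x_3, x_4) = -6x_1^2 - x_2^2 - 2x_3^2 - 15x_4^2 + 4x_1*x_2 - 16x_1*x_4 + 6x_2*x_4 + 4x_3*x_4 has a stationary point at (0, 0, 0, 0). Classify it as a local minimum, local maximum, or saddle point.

local maximum

The Hessian at the origin is H = [[-12, 4, 0, -16], [4, -2, 0, 6], [0, 0, -4, 4], [-16, 6, 4, -30]].
Applying the same elementary operations to the rows and columns of H produces a congruent diagonal matrix with entries -12, -2/3, -4, -4.
That gives 4 negative pivots.
H is negative definite, so the origin is a strict local maximum.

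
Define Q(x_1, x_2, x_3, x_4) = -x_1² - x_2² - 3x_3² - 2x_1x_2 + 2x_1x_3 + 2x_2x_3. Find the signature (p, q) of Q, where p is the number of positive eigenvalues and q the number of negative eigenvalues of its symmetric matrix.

(0, 2)

The associated matrix is A = [[-1, -1, 1, 0], [-1, -1, 1, 0], [1, 1, -3, 0], [0, 0, 0, 0]].
Symmetric row and column elimination reduces A to a congruent diagonal form with pivots -1, 0, -2, 0.
That gives 2 negative, 2 zero pivots.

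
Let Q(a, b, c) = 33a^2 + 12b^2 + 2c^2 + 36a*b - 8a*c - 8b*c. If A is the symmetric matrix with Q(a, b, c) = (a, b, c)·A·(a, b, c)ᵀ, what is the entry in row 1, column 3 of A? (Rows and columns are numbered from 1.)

The coefficient of a·c in Q is -8. For a symmetric A this equals A[1,3] + A[3,1] = 2·A[1,3].
So A[1,3] = -8/2 = -4.

-4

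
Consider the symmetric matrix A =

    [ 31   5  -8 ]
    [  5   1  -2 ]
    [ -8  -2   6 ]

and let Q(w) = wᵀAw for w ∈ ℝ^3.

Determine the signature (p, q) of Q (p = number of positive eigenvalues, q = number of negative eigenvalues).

(3, 0)

Congruent diagonalization of A (simultaneous row and column reduction) yields pivots 31, 6/31, 4/3.
So there are 3 positive pivots.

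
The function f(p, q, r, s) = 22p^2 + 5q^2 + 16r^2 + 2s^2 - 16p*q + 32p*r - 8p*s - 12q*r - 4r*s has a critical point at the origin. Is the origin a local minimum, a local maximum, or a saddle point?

local minimum

The Hessian at the origin is H = [[44, -16, 32, -8], [-16, 10, -12, 0], [32, -12, 32, -4], [-8, 0, -4, 4]].
An LDLᵀ factorisation of H has diagonal entries 44, 46/11, 200/23, 6/25.
Counting signs: 4 positive.
H is positive definite, so the origin is a strict local minimum.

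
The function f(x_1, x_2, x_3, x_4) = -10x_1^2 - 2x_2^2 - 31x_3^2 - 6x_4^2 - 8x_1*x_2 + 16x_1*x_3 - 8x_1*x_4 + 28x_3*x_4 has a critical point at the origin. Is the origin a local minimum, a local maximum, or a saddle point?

saddle point

The Hessian at the origin is H = [[-20, -8, 16, -8], [-8, -4, 0, 0], [16, 0, -62, 28], [-8, 0, 28, -12]].
Applying the same elementary operations to the rows and columns of H produces a congruent diagonal matrix with entries -20, -4/5, 2, -4.
So there are 1 positive, 3 negative pivots.
H is indefinite, so the origin is a saddle point.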